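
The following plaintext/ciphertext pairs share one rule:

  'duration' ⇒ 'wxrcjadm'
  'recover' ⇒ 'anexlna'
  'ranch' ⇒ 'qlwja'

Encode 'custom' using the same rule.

vxcbdl

The output letters match the input read backwards, each shifted +9: duration reversed is noitarud. Two steps: reverse the string, then apply a Caesar shift of +9.
For custom: reverse → motsuc; then shift: m+9=v, o+9=x, t+9=c, s+9=b, u+9=d, c+9=l.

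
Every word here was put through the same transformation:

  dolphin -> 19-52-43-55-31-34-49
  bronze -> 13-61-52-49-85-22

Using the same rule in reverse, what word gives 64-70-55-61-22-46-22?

d(#4)→19 and o(#15)→52: differences scale by 3, so n = 3·pos + 7. With a=1..z=26, the number is 3·pos + 7.
Undoing it on 64-70-55-61-22-46-22: 64→(64−7)÷3=19=s, 70→(70−7)÷3=21=u, 55→(55−7)÷3=16=p, 61→(61−7)÷3=18=r, 22→(22−7)÷3=5=e, 46→(46−7)÷3=13=m, 22→(22−7)÷3=5=e.

supreme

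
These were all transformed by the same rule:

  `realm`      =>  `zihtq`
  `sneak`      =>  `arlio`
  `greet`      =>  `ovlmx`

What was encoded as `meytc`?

early

Shifts by position in realm: pos 0: r→z (+8), pos 1: e→i (+4), pos 2: a→h (+7), pos 3: l→t (+8), pos 4: m→q (+4) — repeating every 3. A repeating key of period 3 is used — shifts +8, +4, +7 over and over.
Undoing it on meytc: m−8=e, e−4=a, y−7=r, t−8=l, c−4=y.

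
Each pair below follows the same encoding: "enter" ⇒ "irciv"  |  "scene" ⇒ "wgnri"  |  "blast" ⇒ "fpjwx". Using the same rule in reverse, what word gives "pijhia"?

The shifts repeat in a cycle of length 3: positions 0,1,… shift by +4, +4, +9, then the pattern repeats.
Reversing it on pijhia: p−4=l, i−4=e, j−9=a, h−4=d, i−4=e, a−9=r.

leader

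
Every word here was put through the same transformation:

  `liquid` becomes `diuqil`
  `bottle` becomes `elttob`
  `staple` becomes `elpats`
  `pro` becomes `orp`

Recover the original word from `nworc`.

crown

The word is simply reversed.
Decoding nworc: then reverse → crown.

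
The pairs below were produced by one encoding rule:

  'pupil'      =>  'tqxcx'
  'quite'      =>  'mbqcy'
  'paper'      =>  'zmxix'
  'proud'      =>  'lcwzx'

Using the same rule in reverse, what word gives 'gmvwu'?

The output letters match the input read backwards, each shifted +8: pupil reversed is lipup. Two steps: reverse the string, then apply a Caesar shift of +8.
Reversing it on gmvwu: shift back: g−8=y, m−8=e, v−8=n, w−8=o, u−8=m → yenom; then reverse → money.

money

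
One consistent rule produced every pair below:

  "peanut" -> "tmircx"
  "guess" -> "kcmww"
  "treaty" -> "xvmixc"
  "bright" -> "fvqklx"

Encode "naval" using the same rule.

Vowels shift forward by 8 and consonants shift forward by 4.
On naval: n(cons)+4=r, a(vowel)+8=i, v(cons)+4=z, a(vowel)+8=i, l(cons)+4=p.

rizip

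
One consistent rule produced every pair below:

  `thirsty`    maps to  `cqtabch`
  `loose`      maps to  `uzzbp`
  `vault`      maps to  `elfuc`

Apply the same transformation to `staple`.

bclyup

The shift depends on letter class: consonant t→c is +9, but vowel i→t is +11. Vowels shift forward by 11 and consonants shift forward by 9.
For staple: s(cons)+9=b, t(cons)+9=c, a(vowel)+11=l, p(cons)+9=y, l(cons)+9=u, e(vowel)+11=p.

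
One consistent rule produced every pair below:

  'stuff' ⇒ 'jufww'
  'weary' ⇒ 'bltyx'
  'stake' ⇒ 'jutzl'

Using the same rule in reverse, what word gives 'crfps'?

pouch

s(18)→j(9) and t(19)→u(20) fit y≡11x+19 (mod 26); the inverse of 11 mod 26 is 19. Treating letters as 0–25, the rule is x ↦ 11x + 19 (mod 26).
Undoing it on crfps: c(2)→19·(2−19)≡15=p; r(17)→19·(17−19)≡14=o; f(5)→19·(5−19)≡20=u; p(15)→19·(15−19)≡2=c; s(18)→19·(18−19)≡7=h (all mod 26).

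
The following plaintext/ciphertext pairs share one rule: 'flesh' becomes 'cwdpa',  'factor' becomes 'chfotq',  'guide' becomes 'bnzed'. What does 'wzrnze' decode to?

Each letter's alphabet position (a=0..z=25) is mapped through 25·x+7 mod 26 — an affine cipher.
Decoding wzrnze: w(22)→25·(22−7)≡11=l; z(25)→25·(25−7)≡8=i; r(17)→25·(17−7)≡16=q; n(13)→25·(13−7)≡20=u; z(25)→25·(25−7)≡8=i; e(4)→25·(4−7)≡3=d (all mod 26).

liquid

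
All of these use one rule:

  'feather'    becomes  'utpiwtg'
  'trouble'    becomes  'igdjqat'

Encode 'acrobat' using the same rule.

Compare letters: f→u is +15, e→t is +15, a→p is +15 — a constant shift. Each letter is shifted forward by 15 in the alphabet (a Caesar shift of +15).
For acrobat: a+15=p, c+15=r, r+15=g, o+15=d, b+15=q, a+15=p, t+15=i.

prgdqpi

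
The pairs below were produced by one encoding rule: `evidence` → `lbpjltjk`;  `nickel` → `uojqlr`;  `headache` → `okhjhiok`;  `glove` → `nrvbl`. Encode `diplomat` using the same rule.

Shifts by position in evidence: pos 0: e→l (+7), pos 1: v→b (+6), pos 2: i→p (+7), pos 3: d→j (+6) — repeating every 2. A repeating key of period 2 is used — shifts +7, +6 over and over.
Applying it to diplomat: d+7=k, i+6=o, p+7=w, l+6=r, o+7=v, m+6=s, a+7=h, t+6=z.

kowrvshz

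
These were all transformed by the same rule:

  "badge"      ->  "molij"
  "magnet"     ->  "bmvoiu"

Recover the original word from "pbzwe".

worth

The output letters match the input read backwards, each shifted +8: badge reversed is egdab. Read the word backwards and shift each letter +8.
Decoding pbzwe: shift back: p−8=h, b−8=t, z−8=r, w−8=o, e−8=w → htrow; then reverse → worth.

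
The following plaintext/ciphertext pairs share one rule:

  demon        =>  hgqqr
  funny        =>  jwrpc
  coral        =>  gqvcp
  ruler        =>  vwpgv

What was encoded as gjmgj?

Shifts by position in demon: pos 0: d→h (+4), pos 1: e→g (+2), pos 2: m→q (+4), pos 3: o→q (+2) — repeating every 2. A repeating key of period 2 is used — shifts +4, +2 over and over.
Reversing it on gjmgj: g−4=c, j−2=h, m−4=i, g−2=e, j−4=f.

chief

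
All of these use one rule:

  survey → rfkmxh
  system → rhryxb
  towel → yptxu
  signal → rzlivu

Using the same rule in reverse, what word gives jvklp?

cargo

s(18)→r(17) and u(20)→f(5) fit y≡7x+21 (mod 26); the inverse of 7 mod 26 is 15. Each letter's alphabet position (a=0..z=25) is mapped through 7·x+21 mod 26 — an affine cipher.
Undoing it on jvklp: j(9)→15·(9−21)≡2=c; v(21)→15·(21−21)≡0=a; k(10)→15·(10−21)≡17=r; l(11)→15·(11−21)≡6=g; p(15)→15·(15−21)≡14=o (all mod 26).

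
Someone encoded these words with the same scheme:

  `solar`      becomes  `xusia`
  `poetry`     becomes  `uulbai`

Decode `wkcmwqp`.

In solar: s→x is +5, o→u is +6, l→s is +7, a→i is +8 — the shift increases by 1 each position. The shift increases by 1 at each position, starting from +5: 5, 6, 7, ….
Reversing it on wkcmwqp: w−5=r, k−6=e, c−7=v, m−8=e, w−9=n, q−10=g, p−11=e.

revenge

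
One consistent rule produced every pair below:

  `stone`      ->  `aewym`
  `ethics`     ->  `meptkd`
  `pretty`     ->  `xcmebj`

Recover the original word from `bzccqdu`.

tourism

Shifts by position in stone: pos 0: s→a (+8), pos 1: t→e (+11), pos 2: o→w (+8), pos 3: n→y (+11) — repeating every 2. A repeating key of period 2 is used — shifts +8, +11 over and over.
Undoing it on bzccqdu: b−8=t, z−11=o, c−8=u, c−11=r, q−8=i, d−11=s, u−8=m.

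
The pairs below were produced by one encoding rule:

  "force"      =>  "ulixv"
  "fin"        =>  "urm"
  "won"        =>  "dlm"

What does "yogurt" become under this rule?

bltfig

Letters are reflected about the middle of the alphabet (position → 25−position): Atbash.
Applying it to yogurt: y↔b, o↔l, g↔t, u↔f, r↔i, t↔g.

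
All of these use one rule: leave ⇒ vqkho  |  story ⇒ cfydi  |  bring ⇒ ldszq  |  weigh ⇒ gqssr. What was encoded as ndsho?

drive

Shifts by position in leave: pos 0: l→v (+10), pos 1: e→q (+12), pos 2: a→k (+10), pos 3: v→h (+12) — repeating every 2. The shifts repeat in a cycle of length 2: positions 0,1,… shift by +10, +12, then the pattern repeats.
Undoing it on ndsho: n−10=d, d−12=r, s−10=i, h−12=v, o−10=e.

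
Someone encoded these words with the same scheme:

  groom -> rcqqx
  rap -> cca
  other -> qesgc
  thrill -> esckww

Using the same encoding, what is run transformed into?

The shift depends on letter class: consonant g→r is +11, but vowel o→q is +2. Vowels shift forward by 2 and consonants shift forward by 11.
For run: r(cons)+11=c, u(vowel)+2=w, n(cons)+11=y.

cwy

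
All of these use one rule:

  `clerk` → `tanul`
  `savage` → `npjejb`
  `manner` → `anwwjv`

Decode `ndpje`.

vague

The output letters match the input read backwards, each shifted +9: clerk reversed is krelc. Read the word backwards and shift each letter +9.
Undoing it on ndpje: shift back: n−9=e, d−9=u, p−9=g, j−9=a, e−9=v → eugav; then reverse → vague.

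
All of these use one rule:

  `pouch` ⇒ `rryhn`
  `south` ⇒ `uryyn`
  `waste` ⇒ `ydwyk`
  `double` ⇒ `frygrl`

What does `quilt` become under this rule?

sxmqz

In pouch: p→r is +2, o→r is +3, u→y is +4, c→h is +5 — the shift increases by 1 each position. Each letter shifts forward by (position + 2), i.e. 2, 3, 4, … — the shift grows by one for each successive letter.
On quilt: q+2=s, u+3=x, i+4=m, l+5=q, t+6=z.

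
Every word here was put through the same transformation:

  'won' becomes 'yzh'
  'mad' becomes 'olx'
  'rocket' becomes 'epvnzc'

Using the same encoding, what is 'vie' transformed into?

The output letters match the input read backwards, each shifted +11: won reversed is now. The word is reversed, then every letter is shifted forward by 11.
On vie: reverse → eiv; then shift: e+11=p, i+11=t, v+11=g.

ptg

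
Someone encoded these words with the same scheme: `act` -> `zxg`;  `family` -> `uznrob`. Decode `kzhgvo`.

Each pair mirrors across the alphabet (a↔z, c↔x, t↔g): positions sum to 25. Letters are reflected about the middle of the alphabet (position → 25−position): Atbash.
Reversing it on kzhgvo: k↔p, z↔a, h↔s, g↔t, v↔e, o↔l.

pastel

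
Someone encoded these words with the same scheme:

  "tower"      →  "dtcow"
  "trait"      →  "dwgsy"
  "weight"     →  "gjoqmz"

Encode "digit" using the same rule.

nnmsy

Shifts by position in tower: pos 0: t→d (+10), pos 1: o→t (+5), pos 2: w→c (+6), pos 3: e→o (+10), pos 4: r→w (+5) — repeating every 3. The shifts repeat in a cycle of length 3: positions 0,1,… shift by +10, +5, +6, then the pattern repeats.
Applying it to digit: d+10=n, i+5=n, g+6=m, i+10=s, t+5=y.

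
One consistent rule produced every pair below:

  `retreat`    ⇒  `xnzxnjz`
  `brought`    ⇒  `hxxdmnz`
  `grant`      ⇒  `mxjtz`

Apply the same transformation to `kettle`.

qnzzrn

Two shifts are in play — +9 for a/e/i/o/u, +6 for every other letter.
For kettle: k(cons)+6=q, e(vowel)+9=n, t(cons)+6=z, t(cons)+6=z, l(cons)+6=r, e(vowel)+9=n.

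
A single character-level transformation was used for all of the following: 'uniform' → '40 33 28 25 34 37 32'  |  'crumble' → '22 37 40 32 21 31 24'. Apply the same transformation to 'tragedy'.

39 37 20 26 24 23 44

u is letter #21 and maps to 40: an offset of 19. Each letter is replaced by its alphabet position (a=1..z=26) + 19.
Applying it to tragedy: t=20→39, r=18→37, a=1→20, g=7→26, e=5→24, d=4→23, y=25→44.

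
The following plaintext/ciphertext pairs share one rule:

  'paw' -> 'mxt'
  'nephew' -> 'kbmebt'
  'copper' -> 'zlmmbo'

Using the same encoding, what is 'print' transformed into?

mofkq

Compare letters: p→m is +23, a→x is +23, w→t is +23 — a constant shift. This is a Caesar cipher with shift 23.
Applying it to print: p+23=m, r+23=o, i+23=f, n+23=k, t+23=q.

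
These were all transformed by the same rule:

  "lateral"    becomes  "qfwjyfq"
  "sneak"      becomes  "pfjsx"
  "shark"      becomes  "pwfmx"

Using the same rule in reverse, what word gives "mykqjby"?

The output letters match the input read backwards, each shifted +5: lateral reversed is laretal. The word is reversed, then every letter is shifted forward by 5.
Decoding mykqjby: shift back: m−5=h, y−5=t, k−5=f, q−5=l, j−5=e, b−5=w, y−5=t → htflewt; then reverse → twelfth.

twelfth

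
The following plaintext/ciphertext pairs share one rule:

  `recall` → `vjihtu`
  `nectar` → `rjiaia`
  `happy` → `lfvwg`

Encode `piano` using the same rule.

tnguw

In recall: r→v is +4, e→j is +5, c→i is +6, a→h is +7 — the shift increases by 1 each position. Letter i (0-indexed) is shifted by i+4, so successive shifts are 4, 5, 6, ….
Applying it to piano: p+4=t, i+5=n, a+6=g, n+7=u, o+8=w.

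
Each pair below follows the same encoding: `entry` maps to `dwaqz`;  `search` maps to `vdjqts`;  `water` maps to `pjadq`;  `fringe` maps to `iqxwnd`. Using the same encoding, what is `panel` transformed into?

e(4)→d(3) and n(13)→w(22) fit y≡5x+9 (mod 26); the inverse of 5 mod 26 is 21. This is an affine cipher: with a=0,…,z=25, each position x becomes (5x+9) mod 26.
On panel: p(15)→5·15+9≡6=g; a(0)→5·0+9≡9=j; n(13)→5·13+9≡22=w; e(4)→5·4+9≡3=d; l(11)→5·11+9≡12=m (all mod 26).

gjwdm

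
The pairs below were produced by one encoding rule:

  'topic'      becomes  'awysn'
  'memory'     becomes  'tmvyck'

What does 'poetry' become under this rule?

wwndck

Letter i (0-indexed) is shifted by i+7, so successive shifts are 7, 8, 9, ….
Applying it to poetry: p+7=w, o+8=w, e+9=n, t+10=d, r+11=c, y+12=k.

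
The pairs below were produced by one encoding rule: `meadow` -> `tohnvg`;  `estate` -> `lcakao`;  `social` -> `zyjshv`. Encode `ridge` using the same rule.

Shifts by position in meadow: pos 0: m→t (+7), pos 1: e→o (+10), pos 2: a→h (+7), pos 3: d→n (+10) — repeating every 2. The shifts repeat in a cycle of length 2: positions 0,1,… shift by +7, +10, then the pattern repeats.
For ridge: r+7=y, i+10=s, d+7=k, g+10=q, e+7=l.

yskql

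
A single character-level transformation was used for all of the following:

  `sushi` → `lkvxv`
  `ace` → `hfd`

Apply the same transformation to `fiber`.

uheli

The output letters match the input read backwards, each shifted +3: sushi reversed is ihsus. Two steps: reverse the string, then apply a Caesar shift of +3.
Applying it to fiber: reverse → rebif; then shift: r+3=u, e+3=h, b+3=e, i+3=l, f+3=i.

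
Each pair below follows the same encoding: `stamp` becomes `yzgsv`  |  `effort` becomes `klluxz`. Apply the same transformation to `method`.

skznuj

Compare letters: s→y is +6, t→z is +6, a→g is +6 — a constant shift. It's a constant shift of +6 (ROT6).
For method: m+6=s, e+6=k, t+6=z, h+6=n, o+6=u, d+6=j.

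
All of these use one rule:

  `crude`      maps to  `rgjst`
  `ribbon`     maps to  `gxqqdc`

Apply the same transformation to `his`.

wxh

Compare letters: c→r is +15, r→g is +15, u→j is +15 — a constant shift. Every letter moves 15 places later in the alphabet, wrapping around z→a.
For his: h+15=w, i+15=x, s+15=h.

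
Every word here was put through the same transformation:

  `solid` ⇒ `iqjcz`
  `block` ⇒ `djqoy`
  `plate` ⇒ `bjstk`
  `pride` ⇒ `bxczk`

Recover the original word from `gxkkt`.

greet

s(18)→i(8) and o(14)→q(16) fit y≡11x+18 (mod 26); the inverse of 11 mod 26 is 19. Treating letters as 0–25, the rule is x ↦ 11x + 18 (mod 26).
Decoding gxkkt: g(6)→19·(6−18)≡6=g; x(23)→19·(23−18)≡17=r; k(10)→19·(10−18)≡4=e; k(10)→19·(10−18)≡4=e; t(19)→19·(19−18)≡19=t (all mod 26).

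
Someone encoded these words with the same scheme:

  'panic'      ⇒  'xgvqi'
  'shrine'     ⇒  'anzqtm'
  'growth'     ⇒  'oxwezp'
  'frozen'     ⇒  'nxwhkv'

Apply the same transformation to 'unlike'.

Shifts by position in panic: pos 0: p→x (+8), pos 1: a→g (+6), pos 2: n→v (+8), pos 3: i→q (+8), pos 4: c→i (+6) — repeating every 3. A repeating key of period 3 is used — shifts +8, +6, +8 over and over.
Applying it to unlike: u+8=c, n+6=t, l+8=t, i+8=q, k+6=q, e+8=m.

cttqqm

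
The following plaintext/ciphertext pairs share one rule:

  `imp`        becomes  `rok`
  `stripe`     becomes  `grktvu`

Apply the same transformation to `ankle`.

The output letters match the input read backwards, each shifted +2: imp reversed is pmi. Read the word backwards and shift each letter +2.
On ankle: reverse → elkna; then shift: e+2=g, l+2=n, k+2=m, n+2=p, a+2=c.

gnmpc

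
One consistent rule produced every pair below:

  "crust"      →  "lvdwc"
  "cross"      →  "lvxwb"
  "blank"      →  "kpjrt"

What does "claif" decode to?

threw

Shifts by position in crust: pos 0: c→l (+9), pos 1: r→v (+4), pos 2: u→d (+9), pos 3: s→w (+4) — repeating every 2. A repeating key of period 2 is used — shifts +9, +4 over and over.
Decoding claif: c−9=t, l−4=h, a−9=r, i−4=e, f−9=w.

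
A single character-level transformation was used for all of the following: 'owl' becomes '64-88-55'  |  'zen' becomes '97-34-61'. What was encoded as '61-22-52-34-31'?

With a=1..z=26, the number is 3·pos + 19.
Reversing it on 61-22-52-34-31: 61→(61−19)÷3=14=n, 22→(22−19)÷3=1=a, 52→(52−19)÷3=11=k, 34→(34−19)÷3=5=e, 31→(31−19)÷3=4=d.

naked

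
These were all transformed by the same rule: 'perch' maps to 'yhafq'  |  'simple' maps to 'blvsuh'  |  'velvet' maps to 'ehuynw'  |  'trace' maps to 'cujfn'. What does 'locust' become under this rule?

Shifts by position in perch: pos 0: p→y (+9), pos 1: e→h (+3), pos 2: r→a (+9), pos 3: c→f (+3) — repeating every 2. A repeating key of period 2 is used — shifts +9, +3 over and over.
On locust: l+9=u, o+3=r, c+9=l, u+3=x, s+9=b, t+3=w.

urlxbw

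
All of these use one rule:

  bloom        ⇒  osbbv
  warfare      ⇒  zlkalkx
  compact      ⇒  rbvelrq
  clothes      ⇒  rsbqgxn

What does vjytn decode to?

b(1)→o(14) and l(11)→s(18) fit y≡3x+11 (mod 26); the inverse of 3 mod 26 is 9. This is an affine cipher: with a=0,…,z=25, each position x becomes (3x+11) mod 26.
Reversing it on vjytn: v(21)→9·(21−11)≡12=m; j(9)→9·(9−11)≡8=i; y(24)→9·(24−11)≡13=n; t(19)→9·(19−11)≡20=u; n(13)→9·(13−11)≡18=s (all mod 26).

minus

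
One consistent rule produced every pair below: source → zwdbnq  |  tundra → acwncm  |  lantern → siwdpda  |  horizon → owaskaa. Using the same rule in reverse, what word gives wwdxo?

pound

The shift increases by 1 at each position, starting from +7: 7, 8, 9, ….
Reversing it on wwdxo: w−7=p, w−8=o, d−9=u, x−10=n, o−11=d.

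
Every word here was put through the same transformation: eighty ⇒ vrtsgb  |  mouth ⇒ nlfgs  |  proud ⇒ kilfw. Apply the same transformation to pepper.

kvkkvi

Each pair mirrors across the alphabet (e↔v, i↔r, g↔t): positions sum to 25. Each letter is replaced by its mirror in the alphabet: a↔z, b↔y, c↔x, and so on (the Atbash cipher).
For pepper: p↔k, e↔v, p↔k, p↔k, e↔v, r↔i.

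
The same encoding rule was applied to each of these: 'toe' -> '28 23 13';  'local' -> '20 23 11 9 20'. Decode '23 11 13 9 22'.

ocean

t is letter #20 and maps to 28: an offset of 8. Each letter is replaced by its alphabet position (a=1..z=26) + 8.
Reversing it on 23 11 13 9 22: 23→(23−8)÷1=15=o, 11→(11−8)÷1=3=c, 13→(13−8)÷1=5=e, 9→(9−8)÷1=1=a, 22→(22−8)÷1=14=n.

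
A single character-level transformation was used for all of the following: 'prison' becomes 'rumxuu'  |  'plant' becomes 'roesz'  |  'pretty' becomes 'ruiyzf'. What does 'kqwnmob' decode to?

The shift increases by 1 at each position, starting from +2: 2, 3, 4, ….
Reversing it on kqwnmob: k−2=i, q−3=n, w−4=s, n−5=i, m−6=g, o−7=h, b−8=t.

insight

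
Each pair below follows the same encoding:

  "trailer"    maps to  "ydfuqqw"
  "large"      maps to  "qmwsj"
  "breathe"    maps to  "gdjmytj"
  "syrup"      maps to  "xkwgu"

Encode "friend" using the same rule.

Shifts by position in trailer: pos 0: t→y (+5), pos 1: r→d (+12), pos 2: a→f (+5), pos 3: i→u (+12) — repeating every 2. It's a Vigenère-style cipher with numeric key [5,12]: position i shifts by key[i mod 2].
On friend: f+5=k, r+12=d, i+5=n, e+12=q, n+5=s, d+12=p.

kdnqsp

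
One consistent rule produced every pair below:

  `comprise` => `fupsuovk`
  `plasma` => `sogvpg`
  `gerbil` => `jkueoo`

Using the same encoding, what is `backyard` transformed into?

egfnbgug

Two shifts are in play — +6 for a/e/i/o/u, +3 for every other letter.
For backyard: b(cons)+3=e, a(vowel)+6=g, c(cons)+3=f, k(cons)+3=n, y(cons)+3=b, a(vowel)+6=g, r(cons)+3=u, d(cons)+3=g.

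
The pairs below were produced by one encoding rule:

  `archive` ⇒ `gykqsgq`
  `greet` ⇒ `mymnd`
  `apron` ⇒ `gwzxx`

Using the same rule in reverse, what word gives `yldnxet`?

seventh

Letter i (0-indexed) is shifted by i+6, so successive shifts are 6, 7, 8, ….
Reversing it on yldnxet: y−6=s, l−7=e, d−8=v, n−9=e, x−10=n, e−11=t, t−12=h.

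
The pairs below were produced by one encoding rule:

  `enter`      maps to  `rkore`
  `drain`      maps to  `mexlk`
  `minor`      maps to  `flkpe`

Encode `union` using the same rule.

tklpk

e(4)→r(17) and n(13)→k(10) fit y≡5x+23 (mod 26); the inverse of 5 mod 26 is 21. Treating letters as 0–25, the rule is x ↦ 5x + 23 (mod 26).
For union: u(20)→5·20+23≡19=t; n(13)→5·13+23≡10=k; i(8)→5·8+23≡11=l; o(14)→5·14+23≡15=p; n(13)→5·13+23≡10=k (all mod 26).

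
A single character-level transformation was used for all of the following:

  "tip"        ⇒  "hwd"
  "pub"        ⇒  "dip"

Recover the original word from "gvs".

Compare letters: t→h is +14, i→w is +14, p→d is +14 — a constant shift. This is a Caesar cipher with shift 14.
Reversing it on gvs: g−14=s, v−14=h, s−14=e.

she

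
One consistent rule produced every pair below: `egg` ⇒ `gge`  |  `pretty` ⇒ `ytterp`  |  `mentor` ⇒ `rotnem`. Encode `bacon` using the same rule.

nocab

The output letters match the input read backwards: egg reversed is gge. It's just the letters in reverse order.
Applying it to bacon: reverse → nocab.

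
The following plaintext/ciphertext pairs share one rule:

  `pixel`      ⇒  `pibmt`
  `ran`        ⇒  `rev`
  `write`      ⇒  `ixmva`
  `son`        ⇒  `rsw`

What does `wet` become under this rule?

The word is reversed, then every letter is shifted forward by 4.
For wet: reverse → tew; then shift: t+4=x, e+4=i, w+4=a.

xia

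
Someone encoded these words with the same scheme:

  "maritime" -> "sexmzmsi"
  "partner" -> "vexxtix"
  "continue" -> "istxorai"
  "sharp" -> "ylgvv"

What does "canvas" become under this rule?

ietzgw

Shifts by position in maritime: pos 0: m→s (+6), pos 1: a→e (+4), pos 2: r→x (+6), pos 3: i→m (+4) — repeating every 2. It's a Vigenère-style cipher with numeric key [6,4]: position i shifts by key[i mod 2].
Applying it to canvas: c+6=i, a+4=e, n+6=t, v+4=z, a+6=g, s+4=w.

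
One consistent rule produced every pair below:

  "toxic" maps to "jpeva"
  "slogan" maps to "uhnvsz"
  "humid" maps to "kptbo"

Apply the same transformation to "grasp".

wzhyn

The output letters match the input read backwards, each shifted +7: toxic reversed is cixot. Read the word backwards and shift each letter +7.
On grasp: reverse → psarg; then shift: p+7=w, s+7=z, a+7=h, r+7=y, g+7=n.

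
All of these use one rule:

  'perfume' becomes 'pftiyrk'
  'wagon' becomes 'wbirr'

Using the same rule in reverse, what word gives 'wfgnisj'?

In perfume: p→p is +0, e→f is +1, r→t is +2, f→i is +3 — the shift increases by 1 each position. Each letter shifts forward by its position index (0, 1, 2, …) — the shift grows by one for each successive letter.
Undoing it on wfgnisj: w−0=w, f−1=e, g−2=e, n−3=k, i−4=e, s−5=n, j−6=d.

weekend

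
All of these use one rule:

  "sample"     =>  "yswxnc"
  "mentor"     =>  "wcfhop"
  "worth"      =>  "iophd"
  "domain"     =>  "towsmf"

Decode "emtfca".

kidney

s(18)→y(24) and a(0)→s(18) fit y≡9x+18 (mod 26); the inverse of 9 mod 26 is 3. Treating letters as 0–25, the rule is x ↦ 9x + 18 (mod 26).
Decoding emtfca: e(4)→3·(4−18)≡10=k; m(12)→3·(12−18)≡8=i; t(19)→3·(19−18)≡3=d; f(5)→3·(5−18)≡13=n; c(2)→3·(2−18)≡4=e; a(0)→3·(0−18)≡24=y (all mod 26).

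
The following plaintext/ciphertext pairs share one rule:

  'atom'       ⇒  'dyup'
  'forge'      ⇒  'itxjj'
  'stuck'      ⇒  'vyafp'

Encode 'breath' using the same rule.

Shifts by position in atom: pos 0: a→d (+3), pos 1: t→y (+5), pos 2: o→u (+6), pos 3: m→p (+3) — repeating every 3. It's a Vigenère-style cipher with numeric key [3,5,6]: position i shifts by key[i mod 3].
On breath: b+3=e, r+5=w, e+6=k, a+3=d, t+5=y, h+6=n.

ewkdyn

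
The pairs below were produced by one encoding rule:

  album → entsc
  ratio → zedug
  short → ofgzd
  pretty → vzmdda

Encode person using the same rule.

Each letter's alphabet position (a=0..z=25) is mapped through 15·x+4 mod 26 — an affine cipher.
For person: p(15)→15·15+4≡21=v; e(4)→15·4+4≡12=m; r(17)→15·17+4≡25=z; s(18)→15·18+4≡14=o; o(14)→15·14+4≡6=g; n(13)→15·13+4≡17=r (all mod 26).

vmzogr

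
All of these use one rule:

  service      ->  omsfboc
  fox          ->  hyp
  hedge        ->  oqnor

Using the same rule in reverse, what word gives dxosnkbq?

gradient

Read the word backwards and shift each letter +10.
Decoding dxosnkbq: shift back: d−10=t, x−10=n, o−10=e, s−10=i, n−10=d, k−10=a, b−10=r, q−10=g → tneidarg; then reverse → gradient.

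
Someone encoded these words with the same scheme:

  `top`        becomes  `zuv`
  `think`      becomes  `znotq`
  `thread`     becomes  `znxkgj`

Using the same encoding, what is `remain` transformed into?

xksgot

Compare letters: t→z is +6, o→u is +6, p→v is +6 — a constant shift. Every letter moves 6 places later in the alphabet, wrapping around z→a.
Applying it to remain: r+6=x, e+6=k, m+6=s, a+6=g, i+6=o, n+6=t.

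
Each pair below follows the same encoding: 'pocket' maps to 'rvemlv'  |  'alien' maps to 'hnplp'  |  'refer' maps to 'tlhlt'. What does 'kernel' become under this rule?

The shift depends on letter class: consonant p→r is +2, but vowel o→v is +7. Vowels shift forward by 7 and consonants shift forward by 2.
On kernel: k(cons)+2=m, e(vowel)+7=l, r(cons)+2=t, n(cons)+2=p, e(vowel)+7=l, l(cons)+2=n.

mltpln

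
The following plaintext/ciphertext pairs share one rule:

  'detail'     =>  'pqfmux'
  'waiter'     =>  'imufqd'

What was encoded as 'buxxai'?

pillow

It's a constant shift of +12 (ROT12).
Undoing it on buxxai: b−12=p, u−12=i, x−12=l, x−12=l, a−12=o, i−12=w.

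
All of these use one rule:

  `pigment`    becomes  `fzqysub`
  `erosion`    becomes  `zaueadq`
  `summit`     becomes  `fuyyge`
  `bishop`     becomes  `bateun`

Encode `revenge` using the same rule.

Read the word backwards and shift each letter +12.
On revenge: reverse → egnever; then shift: e+12=q, g+12=s, n+12=z, e+12=q, v+12=h, e+12=q, r+12=d.

qszqhqd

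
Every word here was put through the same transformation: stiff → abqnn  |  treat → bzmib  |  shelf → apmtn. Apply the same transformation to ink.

It's a constant shift of +8 (ROT8).
On ink: i+8=q, n+8=v, k+8=s.

qvs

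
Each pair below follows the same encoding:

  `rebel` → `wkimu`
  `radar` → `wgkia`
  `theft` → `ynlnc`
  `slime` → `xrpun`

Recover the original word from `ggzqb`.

Each letter shifts forward by (position + 5), i.e. 5, 6, 7, … — the shift grows by one for each successive letter.
Undoing it on ggzqb: g−5=b, g−6=a, z−7=s, q−8=i, b−9=s.

basis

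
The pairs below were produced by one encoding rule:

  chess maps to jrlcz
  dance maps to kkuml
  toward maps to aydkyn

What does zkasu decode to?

Shifts by position in chess: pos 0: c→j (+7), pos 1: h→r (+10), pos 2: e→l (+7), pos 3: s→c (+10) — repeating every 2. A repeating key of period 2 is used — shifts +7, +10 over and over.
Reversing it on zkasu: z−7=s, k−10=a, a−7=t, s−10=i, u−7=n.

satin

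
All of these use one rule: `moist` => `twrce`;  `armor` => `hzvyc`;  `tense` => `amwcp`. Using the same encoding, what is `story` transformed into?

zbxbj

In moist: m→t is +7, o→w is +8, i→r is +9, s→c is +10 — the shift increases by 1 each position. The shift increases by 1 at each position, starting from +7: 7, 8, 9, ….
On story: s+7=z, t+8=b, o+9=x, r+10=b, y+11=j.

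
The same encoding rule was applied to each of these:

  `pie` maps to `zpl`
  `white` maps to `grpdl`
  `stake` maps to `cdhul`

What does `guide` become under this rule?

qbpnl

The shift depends on letter class: consonant p→z is +10, but vowel i→p is +7. Two shifts are in play — +7 for a/e/i/o/u, +10 for every other letter.
On guide: g(cons)+10=q, u(vowel)+7=b, i(vowel)+7=p, d(cons)+10=n, e(vowel)+7=l.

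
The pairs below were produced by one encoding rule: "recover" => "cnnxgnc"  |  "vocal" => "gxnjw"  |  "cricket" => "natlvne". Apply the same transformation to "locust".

Shifts by position in recover: pos 0: r→c (+11), pos 1: e→n (+9), pos 2: c→n (+11), pos 3: o→x (+9) — repeating every 2. The shifts repeat in a cycle of length 2: positions 0,1,… shift by +11, +9, then the pattern repeats.
For locust: l+11=w, o+9=x, c+11=n, u+9=d, s+11=d, t+9=c.

wxnddc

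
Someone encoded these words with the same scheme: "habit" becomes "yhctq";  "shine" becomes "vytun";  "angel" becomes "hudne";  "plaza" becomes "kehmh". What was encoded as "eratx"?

lyric

h(7)→y(24) and a(0)→h(7) fit y≡21x+7 (mod 26); the inverse of 21 mod 26 is 5. This is an affine cipher: with a=0,…,z=25, each position x becomes (21x+7) mod 26.
Undoing it on eratx: e(4)→5·(4−7)≡11=l; r(17)→5·(17−7)≡24=y; a(0)→5·(0−7)≡17=r; t(19)→5·(19−7)≡8=i; x(23)→5·(23−7)≡2=c (all mod 26).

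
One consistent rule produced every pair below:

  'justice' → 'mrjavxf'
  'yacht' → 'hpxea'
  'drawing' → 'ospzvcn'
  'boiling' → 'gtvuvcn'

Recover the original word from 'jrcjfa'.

j(9)→m(12) and u(20)→r(17) fit y≡17x+15 (mod 26); the inverse of 17 mod 26 is 23. This is an affine cipher: with a=0,…,z=25, each position x becomes (17x+15) mod 26.
Undoing it on jrcjfa: j(9)→23·(9−15)≡18=s; r(17)→23·(17−15)≡20=u; c(2)→23·(2−15)≡13=n; j(9)→23·(9−15)≡18=s; f(5)→23·(5−15)≡4=e; a(0)→23·(0−15)≡19=t (all mod 26).

sunset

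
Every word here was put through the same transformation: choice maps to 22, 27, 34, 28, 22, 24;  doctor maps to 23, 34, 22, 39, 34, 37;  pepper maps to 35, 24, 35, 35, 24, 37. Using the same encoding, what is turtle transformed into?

Letters become their 1-based position plus 19 (so a→20, b→21, …).
Applying it to turtle: t=20→39, u=21→40, r=18→37, t=20→39, l=12→31, e=5→24.

39, 40, 37, 39, 31, 24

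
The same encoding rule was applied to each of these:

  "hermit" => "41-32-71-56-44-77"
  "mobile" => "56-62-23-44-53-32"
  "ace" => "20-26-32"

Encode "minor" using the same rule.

56-44-59-62-71

h(#8)→41 and e(#5)→32: differences scale by 3, so n = 3·pos + 17. With a=1..z=26, the number is 3·pos + 17.
On minor: m=13→56, i=9→44, n=14→59, o=15→62, r=18→71.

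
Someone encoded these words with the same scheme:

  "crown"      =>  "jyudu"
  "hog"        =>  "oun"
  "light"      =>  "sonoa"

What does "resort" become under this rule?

ykzuya

Vowels shift forward by 6 and consonants shift forward by 7.
On resort: r(cons)+7=y, e(vowel)+6=k, s(cons)+7=z, o(vowel)+6=u, r(cons)+7=y, t(cons)+7=a.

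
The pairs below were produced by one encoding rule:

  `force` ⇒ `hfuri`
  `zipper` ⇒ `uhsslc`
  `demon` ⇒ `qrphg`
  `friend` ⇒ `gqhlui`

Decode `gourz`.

The output letters match the input read backwards, each shifted +3: force reversed is ecrof. Two steps: reverse the string, then apply a Caesar shift of +3.
Reversing it on gourz: shift back: g−3=d, o−3=l, u−3=r, r−3=o, z−3=w → dlrow; then reverse → world.

world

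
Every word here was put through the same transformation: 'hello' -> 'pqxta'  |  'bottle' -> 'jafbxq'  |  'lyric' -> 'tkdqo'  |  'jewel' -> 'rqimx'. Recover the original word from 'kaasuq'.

A repeating key of period 3 is used — shifts +8, +12, +12 over and over.
Undoing it on kaasuq: k−8=c, a−12=o, a−12=o, s−8=k, u−12=i, q−12=e.

cookie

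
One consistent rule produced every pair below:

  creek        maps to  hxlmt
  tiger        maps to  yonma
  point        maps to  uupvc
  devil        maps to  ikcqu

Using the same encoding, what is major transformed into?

In creek: c→h is +5, r→x is +6, e→l is +7, e→m is +8 — the shift increases by 1 each position. Each letter shifts forward by (position + 5), i.e. 5, 6, 7, … — the shift grows by one for each successive letter.
For major: m+5=r, a+6=g, j+7=q, o+8=w, r+9=a.

rgqwa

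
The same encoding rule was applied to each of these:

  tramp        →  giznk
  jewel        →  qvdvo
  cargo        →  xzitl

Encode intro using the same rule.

This is the alphabet-reversal cipher (Atbash): a becomes z, b becomes y, etc.
Applying it to intro: i↔r, n↔m, t↔g, r↔i, o↔l.

rmgil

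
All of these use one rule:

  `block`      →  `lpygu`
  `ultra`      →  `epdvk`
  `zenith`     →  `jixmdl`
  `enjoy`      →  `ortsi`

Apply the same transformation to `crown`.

Shifts by position in block: pos 0: b→l (+10), pos 1: l→p (+4), pos 2: o→y (+10), pos 3: c→g (+4) — repeating every 2. A repeating key of period 2 is used — shifts +10, +4 over and over.
For crown: c+10=m, r+4=v, o+10=y, w+4=a, n+10=x.

mvyax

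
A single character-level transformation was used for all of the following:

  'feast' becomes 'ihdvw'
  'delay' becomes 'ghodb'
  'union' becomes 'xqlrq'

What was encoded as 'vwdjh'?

stage

Compare letters: f→i is +3, e→h is +3, a→d is +3 — a constant shift. This is a Caesar cipher with shift 3.
Undoing it on vwdjh: v−3=s, w−3=t, d−3=a, j−3=g, h−3=e.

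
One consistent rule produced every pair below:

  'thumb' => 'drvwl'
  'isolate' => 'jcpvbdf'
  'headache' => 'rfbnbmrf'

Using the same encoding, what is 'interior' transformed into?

jxdfbjpb

The shift depends on letter class: consonant t→d is +10, but vowel u→v is +1. The rule splits by letter class: vowels +1, consonants +10.
Applying it to interior: i(vowel)+1=j, n(cons)+10=x, t(cons)+10=d, e(vowel)+1=f, r(cons)+10=b, i(vowel)+1=j, o(vowel)+1=p, r(cons)+10=b.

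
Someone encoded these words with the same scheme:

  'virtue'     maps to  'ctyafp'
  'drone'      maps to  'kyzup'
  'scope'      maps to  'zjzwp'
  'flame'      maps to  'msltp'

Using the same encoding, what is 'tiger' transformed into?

atnpy

The shift depends on letter class: consonant v→c is +7, but vowel i→t is +11. The rule splits by letter class: vowels +11, consonants +7.
On tiger: t(cons)+7=a, i(vowel)+11=t, g(cons)+7=n, e(vowel)+11=p, r(cons)+7=y.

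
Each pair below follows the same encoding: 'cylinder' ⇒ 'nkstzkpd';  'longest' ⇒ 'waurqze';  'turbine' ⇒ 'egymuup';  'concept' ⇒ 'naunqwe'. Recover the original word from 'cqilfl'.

rebate

Shifts by position in cylinder: pos 0: c→n (+11), pos 1: y→k (+12), pos 2: l→s (+7), pos 3: i→t (+11), pos 4: n→z (+12), pos 5: d→k (+7) — repeating every 3. The shifts repeat in a cycle of length 3: positions 0,1,… shift by +11, +12, +7, then the pattern repeats.
Undoing it on cqilfl: c−11=r, q−12=e, i−7=b, l−11=a, f−12=t, l−7=e.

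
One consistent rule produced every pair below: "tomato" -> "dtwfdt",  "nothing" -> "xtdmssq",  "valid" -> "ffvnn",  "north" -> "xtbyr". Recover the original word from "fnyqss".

It's a Vigenère-style cipher with numeric key [10,5]: position i shifts by key[i mod 2].
Undoing it on fnyqss: f−10=v, n−5=i, y−10=o, q−5=l, s−10=i, s−5=n.

violin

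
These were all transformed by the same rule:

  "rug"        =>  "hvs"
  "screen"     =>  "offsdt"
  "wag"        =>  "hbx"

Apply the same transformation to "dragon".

The output letters match the input read backwards, each shifted +1: rug reversed is gur. Read the word backwards and shift each letter +1.
Applying it to dragon: reverse → nogard; then shift: n+1=o, o+1=p, g+1=h, a+1=b, r+1=s, d+1=e.

ophbse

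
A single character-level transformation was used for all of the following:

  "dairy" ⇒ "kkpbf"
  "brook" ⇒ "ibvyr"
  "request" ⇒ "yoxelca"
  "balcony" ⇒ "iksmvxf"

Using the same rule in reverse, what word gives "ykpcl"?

raise

Shifts by position in dairy: pos 0: d→k (+7), pos 1: a→k (+10), pos 2: i→p (+7), pos 3: r→b (+10) — repeating every 2. It's a Vigenère-style cipher with numeric key [7,10]: position i shifts by key[i mod 2].
Undoing it on ykpcl: y−7=r, k−10=a, p−7=i, c−10=s, l−7=e.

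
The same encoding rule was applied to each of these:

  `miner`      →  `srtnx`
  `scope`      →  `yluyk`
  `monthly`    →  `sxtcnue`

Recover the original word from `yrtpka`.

Shifts by position in miner: pos 0: m→s (+6), pos 1: i→r (+9), pos 2: n→t (+6), pos 3: e→n (+9) — repeating every 2. A repeating key of period 2 is used — shifts +6, +9 over and over.
Reversing it on yrtpka: y−6=s, r−9=i, t−6=n, p−9=g, k−6=e, a−9=r.

singer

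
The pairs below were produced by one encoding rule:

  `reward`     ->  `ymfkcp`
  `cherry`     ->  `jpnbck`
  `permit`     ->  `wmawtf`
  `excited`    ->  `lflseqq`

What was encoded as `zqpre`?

In reward: r→y is +7, e→m is +8, w→f is +9, a→k is +10 — the shift increases by 1 each position. Letter i (0-indexed) is shifted by i+7, so successive shifts are 7, 8, 9, ….
Decoding zqpre: z−7=s, q−8=i, p−9=g, r−10=h, e−11=t.

sight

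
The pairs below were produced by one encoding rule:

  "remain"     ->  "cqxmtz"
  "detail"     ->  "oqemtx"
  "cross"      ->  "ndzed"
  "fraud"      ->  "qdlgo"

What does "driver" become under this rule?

odthpd

It's a Vigenère-style cipher with numeric key [11,12]: position i shifts by key[i mod 2].
On driver: d+11=o, r+12=d, i+11=t, v+12=h, e+11=p, r+12=d.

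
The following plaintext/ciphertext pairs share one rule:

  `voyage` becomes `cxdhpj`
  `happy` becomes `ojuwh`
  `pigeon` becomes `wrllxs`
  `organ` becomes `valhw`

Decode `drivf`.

widow

It's a Vigenère-style cipher with numeric key [7,9,5]: position i shifts by key[i mod 3].
Reversing it on drivf: d−7=w, r−9=i, i−5=d, v−7=o, f−9=w.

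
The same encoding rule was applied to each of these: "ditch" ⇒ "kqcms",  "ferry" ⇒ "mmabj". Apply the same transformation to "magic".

tipsn

In ditch: d→k is +7, i→q is +8, t→c is +9, c→m is +10 — the shift increases by 1 each position. The shift increases by 1 at each position, starting from +7: 7, 8, 9, ….
Applying it to magic: m+7=t, a+8=i, g+9=p, i+10=s, c+11=n.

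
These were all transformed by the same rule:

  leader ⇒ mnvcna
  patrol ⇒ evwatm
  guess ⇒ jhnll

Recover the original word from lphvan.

square

This is an affine cipher: with a=0,…,z=25, each position x becomes (11x+21) mod 26.
Reversing it on lphvan: l(11)→19·(11−21)≡18=s; p(15)→19·(15−21)≡16=q; h(7)→19·(7−21)≡20=u; v(21)→19·(21−21)≡0=a; a(0)→19·(0−21)≡17=r; n(13)→19·(13−21)≡4=e (all mod 26).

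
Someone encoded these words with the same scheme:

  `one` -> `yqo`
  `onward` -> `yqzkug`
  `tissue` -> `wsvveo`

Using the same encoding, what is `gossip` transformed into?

jyvvss

The shift depends on letter class: consonant n→q is +3, but vowel o→y is +10. Two shifts are in play — +10 for a/e/i/o/u, +3 for every other letter.
On gossip: g(cons)+3=j, o(vowel)+10=y, s(cons)+3=v, s(cons)+3=v, i(vowel)+10=s, p(cons)+3=s.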